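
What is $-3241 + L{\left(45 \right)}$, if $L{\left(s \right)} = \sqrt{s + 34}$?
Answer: $-3241 + \sqrt{79} \approx -3232.1$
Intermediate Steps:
$L{\left(s \right)} = \sqrt{34 + s}$
$-3241 + L{\left(45 \right)} = -3241 + \sqrt{34 + 45} = -3241 + \sqrt{79}$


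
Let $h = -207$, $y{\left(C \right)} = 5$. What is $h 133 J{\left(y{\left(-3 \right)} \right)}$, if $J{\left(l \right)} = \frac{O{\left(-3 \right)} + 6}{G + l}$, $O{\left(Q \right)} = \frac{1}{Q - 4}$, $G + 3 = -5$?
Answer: $53751$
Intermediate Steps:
$G = -8$ ($G = -3 - 5 = -8$)
$O{\left(Q \right)} = \frac{1}{-4 + Q}$
$J{\left(l \right)} = \frac{41}{7 \left(-8 + l\right)}$ ($J{\left(l \right)} = \frac{\frac{1}{-4 - 3} + 6}{-8 + l} = \frac{\frac{1}{-7} + 6}{-8 + l} = \frac{- \frac{1}{7} + 6}{-8 + l} = \frac{41}{7 \left(-8 + l\right)}$)
$h 133 J{\left(y{\left(-3 \right)} \right)} = \left(-207\right) 133 \frac{41}{7 \left(-8 + 5\right)} = - 27531 \frac{41}{7 \left(-3\right)} = - 27531 \cdot \frac{41}{7} \left(- \frac{1}{3}\right) = \left(-27531\right) \left(- \frac{41}{21}\right) = 53751$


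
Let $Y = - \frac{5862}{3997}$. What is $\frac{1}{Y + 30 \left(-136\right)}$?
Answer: $- \frac{3997}{16313622} \approx -0.00024501$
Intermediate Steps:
$Y = - \frac{5862}{3997}$ ($Y = \left(-5862\right) \frac{1}{3997} = - \frac{5862}{3997} \approx -1.4666$)
$\frac{1}{Y + 30 \left(-136\right)} = \frac{1}{- \frac{5862}{3997} + 30 \left(-136\right)} = \frac{1}{- \frac{5862}{3997} - 4080} = \frac{1}{- \frac{16313622}{3997}} = - \frac{3997}{16313622}$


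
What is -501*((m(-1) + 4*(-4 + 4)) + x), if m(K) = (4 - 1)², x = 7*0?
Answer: -4509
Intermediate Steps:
x = 0
m(K) = 9 (m(K) = 3² = 9)
-501*((m(-1) + 4*(-4 + 4)) + x) = -501*((9 + 4*(-4 + 4)) + 0) = -501*((9 + 4*0) + 0) = -501*((9 + 0) + 0) = -501*(9 + 0) = -501*9 = -4509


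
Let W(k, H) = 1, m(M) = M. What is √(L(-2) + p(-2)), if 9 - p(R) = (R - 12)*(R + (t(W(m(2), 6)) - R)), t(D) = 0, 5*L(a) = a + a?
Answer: √205/5 ≈ 2.8636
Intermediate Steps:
L(a) = 2*a/5 (L(a) = (a + a)/5 = (2*a)/5 = 2*a/5)
p(R) = 9 (p(R) = 9 - (R - 12)*(R + (0 - R)) = 9 - (-12 + R)*(R - R) = 9 - (-12 + R)*0 = 9 - 1*0 = 9 + 0 = 9)
√(L(-2) + p(-2)) = √((⅖)*(-2) + 9) = √(-⅘ + 9) = √(41/5) = √205/5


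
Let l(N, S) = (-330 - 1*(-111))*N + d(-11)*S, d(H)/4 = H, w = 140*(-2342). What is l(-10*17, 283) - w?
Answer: 352658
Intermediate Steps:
w = -327880
d(H) = 4*H
l(N, S) = -219*N - 44*S (l(N, S) = (-330 - 1*(-111))*N + (4*(-11))*S = (-330 + 111)*N - 44*S = -219*N - 44*S)
l(-10*17, 283) - w = (-(-2190)*17 - 44*283) - 1*(-327880) = (-219*(-170) - 12452) + 327880 = (37230 - 12452) + 327880 = 24778 + 327880 = 352658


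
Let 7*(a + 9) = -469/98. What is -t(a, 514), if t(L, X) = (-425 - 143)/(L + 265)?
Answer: 55664/25021 ≈ 2.2247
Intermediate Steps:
a = -949/98 (a = -9 + (-469/98)/7 = -9 + (-469*1/98)/7 = -9 + (1/7)*(-67/14) = -9 - 67/98 = -949/98 ≈ -9.6837)
t(L, X) = -568/(265 + L)
-t(a, 514) = -(-568)/(265 - 949/98) = -(-568)/25021/98 = -(-568)*98/25021 = -1*(-55664/25021) = 55664/25021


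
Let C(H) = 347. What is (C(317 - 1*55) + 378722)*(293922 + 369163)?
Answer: 251354967865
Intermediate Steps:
(C(317 - 1*55) + 378722)*(293922 + 369163) = (347 + 378722)*(293922 + 369163) = 379069*663085 = 251354967865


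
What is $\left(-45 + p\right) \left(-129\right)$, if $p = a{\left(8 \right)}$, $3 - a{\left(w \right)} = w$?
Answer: $6450$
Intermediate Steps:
$a{\left(w \right)} = 3 - w$
$p = -5$ ($p = 3 - 8 = -5$)
$\left(-45 + p\right) \left(-129\right) = \left(-45 - 5\right) \left(-129\right) = \left(-50\right) \left(-129\right) = 6450$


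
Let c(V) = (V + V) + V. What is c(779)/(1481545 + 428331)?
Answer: 2337/1909876 ≈ 0.0012236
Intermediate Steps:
c(V) = 3*V (c(V) = 2*V + V = 3*V)
c(779)/(1481545 + 428331) = (3*779)/(1481545 + 428331) = 2337/1909876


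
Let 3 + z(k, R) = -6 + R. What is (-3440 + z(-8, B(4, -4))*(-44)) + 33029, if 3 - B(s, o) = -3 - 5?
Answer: 29501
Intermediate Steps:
B(s, o) = 11 (B(s, o) = 3 - (-3 - 5) = 3 - 1*(-8) = 3 + 8 = 11)
z(k, R) = -9 + R (z(k, R) = -3 + (-6 + R) = -9 + R)
(-3440 + z(-8, B(4, -4))*(-44)) + 33029 = (-3440 + (-9 + 11)*(-44)) + 33029 = (-3440 + 2*(-44)) + 33029 = (-3440 - 88) + 33029 = -3528 + 33029 = 29501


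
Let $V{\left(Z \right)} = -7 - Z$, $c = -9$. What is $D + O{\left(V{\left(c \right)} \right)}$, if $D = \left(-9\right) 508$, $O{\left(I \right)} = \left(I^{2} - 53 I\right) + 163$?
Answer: $-4511$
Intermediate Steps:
$O{\left(I \right)} = 163 + I^{2} - 53 I$
$D = -4572$
$D + O{\left(V{\left(c \right)} \right)} = -4572 + \left(163 + \left(-7 - -9\right)^{2} - 53 \left(-7 - -9\right)\right) = -4572 + \left(163 + \left(-7 + 9\right)^{2} - 53 \left(-7 + 9\right)\right) = -4572 + \left(163 + 2^{2} - 106\right) = -4572 + \left(163 + 4 - 106\right) = -4572 + 61 = -4511$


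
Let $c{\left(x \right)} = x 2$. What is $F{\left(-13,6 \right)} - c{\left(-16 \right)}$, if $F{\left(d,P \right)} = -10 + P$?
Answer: $28$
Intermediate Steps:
$c{\left(x \right)} = 2 x$
$F{\left(-13,6 \right)} - c{\left(-16 \right)} = \left(-10 + 6\right) - 2 \left(-16\right) = -4 - -32 = -4 + 32 = 28$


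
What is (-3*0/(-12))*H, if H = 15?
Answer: 0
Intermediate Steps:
(-3*0/(-12))*H = (-3*0/(-12))*15 = (0*(-1/12))*15 = 0*15 = 0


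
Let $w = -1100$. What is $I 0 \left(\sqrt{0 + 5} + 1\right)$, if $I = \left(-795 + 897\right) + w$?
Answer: $0$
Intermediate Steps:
$I = -998$ ($I = \left(-795 + 897\right) - 1100 = 102 - 1100 = -998$)
$I 0 \left(\sqrt{0 + 5} + 1\right) = - 998 \cdot 0 \left(\sqrt{0 + 5} + 1\right) = - 998 \cdot 0 \left(\sqrt{5} + 1\right) = - 998 \cdot 0 \left(1 + \sqrt{5}\right) = \left(-998\right) 0 = 0$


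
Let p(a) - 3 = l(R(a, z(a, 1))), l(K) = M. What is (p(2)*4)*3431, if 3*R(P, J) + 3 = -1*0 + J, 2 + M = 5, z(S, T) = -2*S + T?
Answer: 82344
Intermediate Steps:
z(S, T) = T - 2*S
M = 3 (M = -2 + 5 = 3)
R(P, J) = -1 + J/3 (R(P, J) = -1 + (-1*0 + J)/3 = -1 + (0 + J)/3 = -1 + J/3)
l(K) = 3
p(a) = 6 (p(a) = 3 + 3 = 6)
(p(2)*4)*3431 = (6*4)*3431 = 24*3431 = 82344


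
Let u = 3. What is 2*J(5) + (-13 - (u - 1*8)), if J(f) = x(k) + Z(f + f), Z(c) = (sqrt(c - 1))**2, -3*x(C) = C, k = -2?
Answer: 34/3 ≈ 11.333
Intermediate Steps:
x(C) = -C/3
Z(c) = -1 + c (Z(c) = (sqrt(-1 + c))**2 = -1 + c)
J(f) = -1/3 + 2*f (J(f) = -1/3*(-2) + (-1 + (f + f)) = 2/3 + (-1 + 2*f) = -1/3 + 2*f)
2*J(5) + (-13 - (u - 1*8)) = 2*(-1/3 + 2*5) + (-13 - (3 - 1*8)) = 2*(-1/3 + 10) + (-13 - (3 - 8)) = 2*(29/3) + (-13 - 1*(-5)) = 58/3 + (-13 + 5) = 58/3 - 8 = 34/3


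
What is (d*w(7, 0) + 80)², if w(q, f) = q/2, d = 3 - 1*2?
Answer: 27889/4 ≈ 6972.3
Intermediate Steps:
d = 1 (d = 3 - 2 = 1)
w(q, f) = q/2 (w(q, f) = q*(½) = q/2)
(d*w(7, 0) + 80)² = (1*((½)*7) + 80)² = (1*(7/2) + 80)² = (7/2 + 80)² = (167/2)² = 27889/4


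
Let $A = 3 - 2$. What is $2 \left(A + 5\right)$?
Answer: $12$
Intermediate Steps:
$A = 1$
$2 \left(A + 5\right) = 2 \left(1 + 5\right) = 2 \cdot 6 = 12$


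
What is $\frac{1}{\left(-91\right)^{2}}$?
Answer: $\frac{1}{8281} \approx 0.00012076$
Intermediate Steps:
$\frac{1}{\left(-91\right)^{2}} = \frac{1}{8281}$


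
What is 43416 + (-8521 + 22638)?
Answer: 57533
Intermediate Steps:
43416 + (-8521 + 22638) = 43416 + 14117 = 57533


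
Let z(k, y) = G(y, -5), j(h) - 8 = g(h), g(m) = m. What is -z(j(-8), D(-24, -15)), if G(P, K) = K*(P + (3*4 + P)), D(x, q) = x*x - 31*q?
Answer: 10470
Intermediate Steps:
j(h) = 8 + h
D(x, q) = x**2 - 31*q
G(P, K) = K*(12 + 2*P) (G(P, K) = K*(P + (12 + P)) = K*(12 + 2*P))
z(k, y) = -60 - 10*y (z(k, y) = 2*(-5)*(6 + y) = -60 - 10*y)
-z(j(-8), D(-24, -15)) = -(-60 - 10*((-24)**2 - 31*(-15))) = -(-60 - 10*(576 + 465)) = -(-60 - 10*1041) = -(-60 - 10410) = -1*(-10470) = 10470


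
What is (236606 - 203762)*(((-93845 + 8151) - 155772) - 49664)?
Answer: -9561873720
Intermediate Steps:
(236606 - 203762)*(((-93845 + 8151) - 155772) - 49664) = 32844*((-85694 - 155772) - 49664) = 32844*(-241466 - 49664) = 32844*(-291130) = -9561873720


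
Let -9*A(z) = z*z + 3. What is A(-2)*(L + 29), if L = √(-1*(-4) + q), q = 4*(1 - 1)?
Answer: -217/9 ≈ -24.111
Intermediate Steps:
A(z) = -⅓ - z²/9 (A(z) = -(z*z + 3)/9 = -(z² + 3)/9 = -(3 + z²)/9 = -⅓ - z²/9)
q = 0 (q = 4*0 = 0)
L = 2 (L = √(-1*(-4) + 0) = √(4 + 0) = √4 = 2)
A(-2)*(L + 29) = (-⅓ - ⅑*(-2)²)*(2 + 29) = (-⅓ - ⅑*4)*31 = (-⅓ - 4/9)*31 = -7/9*31 = -217/9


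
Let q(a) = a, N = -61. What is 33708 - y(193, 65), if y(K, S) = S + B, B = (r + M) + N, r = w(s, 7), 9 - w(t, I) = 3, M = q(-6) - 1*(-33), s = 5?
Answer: 33671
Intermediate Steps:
M = 27 (M = -6 - 1*(-33) = -6 + 33 = 27)
w(t, I) = 6 (w(t, I) = 9 - 1*3 = 9 - 3 = 6)
r = 6
B = -28 (B = (6 + 27) - 61 = 33 - 61 = -28)
y(K, S) = -28 + S (y(K, S) = S - 28 = -28 + S)
33708 - y(193, 65) = 33708 - (-28 + 65) = 33708 - 1*37 = 33708 - 37 = 33671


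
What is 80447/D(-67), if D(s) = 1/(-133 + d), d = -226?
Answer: -28880473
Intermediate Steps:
D(s) = -1/359 (D(s) = 1/(-133 - 226) = 1/(-359) = -1/359)
80447/D(-67) = 80447/(-1/359) = 80447*(-359) = -28880473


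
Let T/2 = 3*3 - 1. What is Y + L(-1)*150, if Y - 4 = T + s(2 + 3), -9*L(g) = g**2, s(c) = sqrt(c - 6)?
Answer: 10/3 + I ≈ 3.3333 + 1.0*I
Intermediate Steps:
T = 16 (T = 2*(3*3 - 1) = 2*(9 - 1) = 2*8 = 16)
s(c) = sqrt(-6 + c)
L(g) = -g**2/9
Y = 20 + I (Y = 4 + (16 + sqrt(-6 + (2 + 3))) = 4 + (16 + sqrt(-6 + 5)) = 4 + (16 + sqrt(-1)) = 4 + (16 + I) = 20 + I ≈ 20.0 + 1.0*I)
Y + L(-1)*150 = (20 + I) - 1/9*(-1)**2*150 = (20 + I) - 1/9*1*150 = (20 + I) - 1/9*150 = (20 + I) - 50/3 = 10/3 + I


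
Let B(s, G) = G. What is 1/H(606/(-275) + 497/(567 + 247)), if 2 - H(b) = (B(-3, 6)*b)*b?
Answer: -207061250/2738852183 ≈ -0.075601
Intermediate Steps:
H(b) = 2 - 6*b² (H(b) = 2 - 6*b*b = 2 - 6*b²)
1/H(606/(-275) + 497/(567 + 247)) = 1/(2 - 6*(606/(-275) + 497/(567 + 247))²) = 1/(2 - 6*(606*(-1/275) + 497/814)²) = 1/(2 - 6*(-606/275 + 497*(1/814))²) = 1/(2 - 6*(-606/275 + 497/814)²) = 1/(2 - 6*(-32419/20350)²) = 1/(2 - 6*1050991561/414122500) = 1/(2 - 3152974683/207061250) = 1/(-2738852183/207061250) = -207061250/2738852183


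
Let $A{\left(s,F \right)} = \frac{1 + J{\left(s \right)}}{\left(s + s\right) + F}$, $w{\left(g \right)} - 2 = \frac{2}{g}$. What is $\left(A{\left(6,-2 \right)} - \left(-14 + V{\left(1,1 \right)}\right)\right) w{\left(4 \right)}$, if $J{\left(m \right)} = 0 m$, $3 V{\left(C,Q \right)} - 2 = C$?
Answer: $\frac{131}{4} \approx 32.75$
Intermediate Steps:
$V{\left(C,Q \right)} = \frac{2}{3} + \frac{C}{3}$
$J{\left(m \right)} = 0$
$w{\left(g \right)} = 2 + \frac{2}{g}$
$A{\left(s,F \right)} = \frac{1}{F + 2 s}$ ($A{\left(s,F \right)} = \frac{1 + 0}{\left(s + s\right) + F} = 1 \frac{1}{2 s + F} = 1 \frac{1}{F + 2 s} = \frac{1}{F + 2 s}$)
$\left(A{\left(6,-2 \right)} - \left(-14 + V{\left(1,1 \right)}\right)\right) w{\left(4 \right)} = \left(\frac{1}{-2 + 2 \cdot 6} + \left(14 - \left(\frac{2}{3} + \frac{1}{3} \cdot 1\right)\right)\right) \left(2 + \frac{2}{4}\right) = \left(\frac{1}{-2 + 12} + \left(14 - \left(\frac{2}{3} + \frac{1}{3}\right)\right)\right) \left(2 + 2 \cdot \frac{1}{4}\right) = \left(\frac{1}{10} + \left(14 - 1\right)\right) \left(2 + \frac{1}{2}\right) = \left(\frac{1}{10} + \left(14 - 1\right)\right) \frac{5}{2} = \left(\frac{1}{10} + 13\right) \frac{5}{2} = \frac{131}{10} \cdot \frac{5}{2} = \frac{131}{4}$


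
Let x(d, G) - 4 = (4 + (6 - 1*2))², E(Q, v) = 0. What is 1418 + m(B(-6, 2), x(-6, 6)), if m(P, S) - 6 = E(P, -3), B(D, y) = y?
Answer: 1424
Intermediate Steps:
x(d, G) = 68 (x(d, G) = 4 + (4 + (6 - 1*2))² = 4 + (4 + (6 - 2))² = 4 + (4 + 4)² = 4 + 8² = 4 + 64 = 68)
m(P, S) = 6 (m(P, S) = 6 + 0 = 6)
1418 + m(B(-6, 2), x(-6, 6)) = 1418 + 6 = 1424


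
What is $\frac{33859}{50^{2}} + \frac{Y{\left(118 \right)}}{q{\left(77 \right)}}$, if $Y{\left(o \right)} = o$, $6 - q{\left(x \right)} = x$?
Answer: $\frac{2108989}{177500} \approx 11.882$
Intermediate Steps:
$q{\left(x \right)} = 6 - x$
$\frac{33859}{50^{2}} + \frac{Y{\left(118 \right)}}{q{\left(77 \right)}} = \frac{33859}{50^{2}} + \frac{118}{6 - 77} = \frac{33859}{2500} + \frac{118}{6 - 77} = 33859 \cdot \frac{1}{2500} + \frac{118}{-71} = \frac{33859}{2500} + 118 \left(- \frac{1}{71}\right) = \frac{33859}{2500} - \frac{118}{71} = \frac{2108989}{177500}$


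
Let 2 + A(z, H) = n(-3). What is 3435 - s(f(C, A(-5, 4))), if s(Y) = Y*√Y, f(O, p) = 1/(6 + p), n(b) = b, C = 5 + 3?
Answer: 3434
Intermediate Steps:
C = 8
A(z, H) = -5 (A(z, H) = -2 - 3 = -5)
s(Y) = Y^(3/2)
3435 - s(f(C, A(-5, 4))) = 3435 - (1/(6 - 5))^(3/2) = 3435 - (1/1)^(3/2) = 3435 - 1^(3/2) = 3435 - 1*1 = 3435 - 1 = 3434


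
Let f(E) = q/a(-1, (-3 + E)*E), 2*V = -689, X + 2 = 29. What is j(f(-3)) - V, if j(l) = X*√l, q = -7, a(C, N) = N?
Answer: 689/2 + 9*I*√14/2 ≈ 344.5 + 16.837*I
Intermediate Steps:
X = 27 (X = -2 + 29 = 27)
V = -689/2 (V = (½)*(-689) = -689/2 ≈ -344.50)
f(E) = -7/(E*(-3 + E)) (f(E) = -7*1/(E*(-3 + E)) = -7/(E*(-3 + E)))
j(l) = 27*√l
j(f(-3)) - V = 27*√(-7/(-3*(-3 - 3))) - 1*(-689/2) = 27*√(-7*(-⅓)/(-6)) + 689/2 = 27*√(-7*(-⅓)*(-⅙)) + 689/2 = 27*√(-7/18) + 689/2 = 27*(I*√14/6) + 689/2 = 9*I*√14/2 + 689/2 = 689/2 + 9*I*√14/2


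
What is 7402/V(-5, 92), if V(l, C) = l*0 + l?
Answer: -7402/5 ≈ -1480.4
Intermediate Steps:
V(l, C) = l (V(l, C) = 0 + l = l)
7402/V(-5, 92) = 7402/(-5) = 7402*(-⅕) = -7402/5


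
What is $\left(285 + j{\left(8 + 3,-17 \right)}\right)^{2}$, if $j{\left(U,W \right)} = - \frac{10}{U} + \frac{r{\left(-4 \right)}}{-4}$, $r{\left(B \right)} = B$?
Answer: $\frac{9834496}{121} \approx 81277.0$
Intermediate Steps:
$j{\left(U,W \right)} = 1 - \frac{10}{U}$ ($j{\left(U,W \right)} = - \frac{10}{U} - \frac{4}{-4} = - \frac{10}{U} - -1 = - \frac{10}{U} + 1 = 1 - \frac{10}{U}$)
$\left(285 + j{\left(8 + 3,-17 \right)}\right)^{2} = \left(285 + \frac{-10 + \left(8 + 3\right)}{8 + 3}\right)^{2} = \left(285 + \frac{-10 + 11}{11}\right)^{2} = \left(285 + \frac{1}{11} \cdot 1\right)^{2} = \left(285 + \frac{1}{11}\right)^{2} = \left(\frac{3136}{11}\right)^{2} = \frac{9834496}{121}$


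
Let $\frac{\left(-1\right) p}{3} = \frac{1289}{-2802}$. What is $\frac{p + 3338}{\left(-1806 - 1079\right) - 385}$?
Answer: $- \frac{3118981}{3054180} \approx -1.0212$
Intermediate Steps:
$p = \frac{1289}{934}$ ($p = - 3 \frac{1289}{-2802} = - 3 \cdot 1289 \left(- \frac{1}{2802}\right) = \left(-3\right) \left(- \frac{1289}{2802}\right) = \frac{1289}{934} \approx 1.3801$)
$\frac{p + 3338}{\left(-1806 - 1079\right) - 385} = \frac{\frac{1289}{934} + 3338}{\left(-1806 - 1079\right) - 385} = \frac{3118981}{934 \left(-2885 - 385\right)} = \frac{3118981}{934 \left(-3270\right)} = \frac{3118981}{934} \left(- \frac{1}{3270}\right) = - \frac{3118981}{3054180}$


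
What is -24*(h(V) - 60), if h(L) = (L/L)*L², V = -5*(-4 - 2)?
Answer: -20160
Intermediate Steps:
V = 30 (V = -5*(-6) = 30)
h(L) = L² (h(L) = 1*L² = L²)
-24*(h(V) - 60) = -24*(30² - 60) = -24*(900 - 60) = -24*840 = -20160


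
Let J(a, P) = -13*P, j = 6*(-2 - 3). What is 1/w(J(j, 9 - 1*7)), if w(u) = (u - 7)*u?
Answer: 1/858 ≈ 0.0011655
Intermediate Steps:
j = -30 (j = 6*(-5) = -30)
w(u) = u*(-7 + u) (w(u) = (-7 + u)*u = u*(-7 + u))
1/w(J(j, 9 - 1*7)) = 1/((-13*(9 - 1*7))*(-7 - 13*(9 - 1*7))) = 1/((-13*(9 - 7))*(-7 - 13*(9 - 7))) = 1/((-13*2)*(-7 - 13*2)) = 1/(-26*(-7 - 26)) = 1/(-26*(-33)) = 1/858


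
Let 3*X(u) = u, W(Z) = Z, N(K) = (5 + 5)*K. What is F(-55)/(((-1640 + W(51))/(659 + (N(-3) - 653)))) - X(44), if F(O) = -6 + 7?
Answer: -69844/4767 ≈ -14.652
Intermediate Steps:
F(O) = 1
N(K) = 10*K
X(u) = u/3
F(-55)/(((-1640 + W(51))/(659 + (N(-3) - 653)))) - X(44) = 1/((-1640 + 51)/(659 + (10*(-3) - 653))) - 44/3 = 1/(-1589/(659 + (-30 - 653))) - 1*44/3 = 1/(-1589/(659 - 683)) - 44/3 = 1/(-1589/(-24)) - 44/3 = 1/(-1589*(-1/24)) - 44/3 = 1/(1589/24) - 44/3 = 1*(24/1589) - 44/3 = 24/1589 - 44/3 = -69844/4767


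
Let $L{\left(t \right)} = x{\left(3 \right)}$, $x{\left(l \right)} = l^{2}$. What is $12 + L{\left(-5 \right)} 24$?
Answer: $228$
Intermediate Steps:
$L{\left(t \right)} = 9$ ($L{\left(t \right)} = 3^{2} = 9$)
$12 + L{\left(-5 \right)} 24 = 12 + 9 \cdot 24 = 12 + 216 = 228$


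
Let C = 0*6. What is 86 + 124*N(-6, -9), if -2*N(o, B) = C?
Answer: 86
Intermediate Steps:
C = 0
N(o, B) = 0 (N(o, B) = -½*0 = 0)
86 + 124*N(-6, -9) = 86 + 124*0 = 86 + 0 = 86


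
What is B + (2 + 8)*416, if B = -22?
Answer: 4138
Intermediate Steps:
B + (2 + 8)*416 = -22 + (2 + 8)*416 = -22 + 10*416 = -22 + 4160 = 4138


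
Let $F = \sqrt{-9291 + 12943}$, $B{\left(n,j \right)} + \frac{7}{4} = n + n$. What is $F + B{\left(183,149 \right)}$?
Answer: $\frac{1457}{4} + 2 \sqrt{913} \approx 424.68$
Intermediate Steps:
$B{\left(n,j \right)} = - \frac{7}{4} + 2 n$ ($B{\left(n,j \right)} = - \frac{7}{4} + \left(n + n\right) = - \frac{7}{4} + 2 n$)
$F = 2 \sqrt{913}$ ($F = \sqrt{3652} = 2 \sqrt{913} \approx 60.432$)
$F + B{\left(183,149 \right)} = 2 \sqrt{913} + \left(- \frac{7}{4} + 2 \cdot 183\right) = 2 \sqrt{913} + \left(- \frac{7}{4} + 366\right) = 2 \sqrt{913} + \frac{1457}{4} = \frac{1457}{4} + 2 \sqrt{913}$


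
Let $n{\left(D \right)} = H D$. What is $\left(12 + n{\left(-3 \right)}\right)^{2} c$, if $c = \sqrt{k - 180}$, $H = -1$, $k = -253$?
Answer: $225 i \sqrt{433} \approx 4681.9 i$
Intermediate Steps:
$n{\left(D \right)} = - D$
$c = i \sqrt{433}$ ($c = \sqrt{-253 - 180} = \sqrt{-433} = i \sqrt{433} \approx 20.809 i$)
$\left(12 + n{\left(-3 \right)}\right)^{2} c = \left(12 - -3\right)^{2} i \sqrt{433} = \left(12 + 3\right)^{2} i \sqrt{433} = 15^{2} i \sqrt{433} = 225 i \sqrt{433}$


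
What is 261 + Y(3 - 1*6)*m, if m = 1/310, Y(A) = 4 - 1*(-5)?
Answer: 80919/310 ≈ 261.03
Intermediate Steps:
Y(A) = 9 (Y(A) = 4 + 5 = 9)
m = 1/310 ≈ 0.0032258
261 + Y(3 - 1*6)*m = 261 + 9*(1/310) = 261 + 9/310 = 80919/310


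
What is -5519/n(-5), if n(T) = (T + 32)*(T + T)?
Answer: 5519/270 ≈ 20.441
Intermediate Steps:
n(T) = 2*T*(32 + T) (n(T) = (32 + T)*(2*T) = 2*T*(32 + T))
-5519/n(-5) = -5519*(-1/(10*(32 - 5))) = -5519/(2*(-5)*27) = -5519/(-270) = -5519*(-1/270) = 5519/270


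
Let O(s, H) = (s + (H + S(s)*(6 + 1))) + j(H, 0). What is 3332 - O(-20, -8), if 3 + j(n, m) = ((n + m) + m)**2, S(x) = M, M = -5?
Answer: 3334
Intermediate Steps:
S(x) = -5
j(n, m) = -3 + (n + 2*m)**2 (j(n, m) = -3 + ((n + m) + m)**2 = -3 + ((m + n) + m)**2 = -3 + (n + 2*m)**2)
O(s, H) = -38 + H + s + H**2 (O(s, H) = (s + (H - 5*(6 + 1))) + (-3 + (H + 2*0)**2) = (s + (H - 5*7)) + (-3 + (H + 0)**2) = (s + (H - 35)) + (-3 + H**2) = (s + (-35 + H)) + (-3 + H**2) = (-35 + H + s) + (-3 + H**2) = -38 + H + s + H**2)
3332 - O(-20, -8) = 3332 - (-38 - 8 - 20 + (-8)**2) = 3332 - (-38 - 8 - 20 + 64) = 3332 - 1*(-2) = 3332 + 2 = 3334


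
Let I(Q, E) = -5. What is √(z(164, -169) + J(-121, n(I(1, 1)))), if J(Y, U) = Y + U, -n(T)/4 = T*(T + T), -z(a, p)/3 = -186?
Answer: √237 ≈ 15.395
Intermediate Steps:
z(a, p) = 558 (z(a, p) = -3*(-186) = 558)
n(T) = -8*T² (n(T) = -4*T*(T + T) = -4*T*2*T = -8*T²)
J(Y, U) = U + Y
√(z(164, -169) + J(-121, n(I(1, 1)))) = √(558 + (-8*(-5)² - 121)) = √(558 + (-8*25 - 121)) = √(558 + (-200 - 121)) = √(558 - 321) = √237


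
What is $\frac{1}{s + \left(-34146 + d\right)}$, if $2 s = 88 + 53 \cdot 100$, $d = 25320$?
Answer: $- \frac{1}{6132} \approx -0.00016308$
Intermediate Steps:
$s = 2694$ ($s = \frac{88 + 53 \cdot 100}{2} = \frac{88 + 5300}{2} = \frac{1}{2} \cdot 5388 = 2694$)
$\frac{1}{s + \left(-34146 + d\right)} = \frac{1}{2694 + \left(-34146 + 25320\right)} = \frac{1}{2694 - 8826} = \frac{1}{-6132} = - \frac{1}{6132}$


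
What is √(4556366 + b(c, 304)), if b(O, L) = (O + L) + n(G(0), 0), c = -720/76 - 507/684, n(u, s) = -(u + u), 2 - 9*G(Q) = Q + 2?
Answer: √59218350567/114 ≈ 2134.6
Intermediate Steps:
G(Q) = -Q/9 (G(Q) = 2/9 - (Q + 2)/9 = 2/9 - (2 + Q)/9 = 2/9 + (-2/9 - Q/9) = -Q/9)
n(u, s) = -2*u
c = -2329/228 (c = -720*1/76 - 507*1/684 = -180/19 - 169/228 = -2329/228 ≈ -10.215)
b(O, L) = L + O (b(O, L) = (O + L) - (-2)*0/9 = (L + O) - 2*0 = (L + O) + 0 = L + O)
√(4556366 + b(c, 304)) = √(4556366 + (304 - 2329/228)) = √(4556366 + 66983/228) = √(1038918431/228) = √59218350567/114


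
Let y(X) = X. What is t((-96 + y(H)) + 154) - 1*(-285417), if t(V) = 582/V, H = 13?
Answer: 20265189/71 ≈ 2.8543e+5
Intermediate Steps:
t((-96 + y(H)) + 154) - 1*(-285417) = 582/((-96 + 13) + 154) - 1*(-285417) = 582/(-83 + 154) + 285417 = 582/71 + 285417 = 20265189/71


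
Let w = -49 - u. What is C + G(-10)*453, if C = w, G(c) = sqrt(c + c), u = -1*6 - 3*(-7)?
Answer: -64 + 906*I*sqrt(5) ≈ -64.0 + 2025.9*I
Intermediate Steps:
u = 15 (u = -6 + 21 = 15)
w = -64 (w = -49 - 1*15 = -49 - 15 = -64)
G(c) = sqrt(2)*sqrt(c) (G(c) = sqrt(2*c) = sqrt(2)*sqrt(c))
C = -64
C + G(-10)*453 = -64 + (sqrt(2)*sqrt(-10))*453 = -64 + (sqrt(2)*(I*sqrt(10)))*453 = -64 + (2*I*sqrt(5))*453 = -64 + 906*I*sqrt(5)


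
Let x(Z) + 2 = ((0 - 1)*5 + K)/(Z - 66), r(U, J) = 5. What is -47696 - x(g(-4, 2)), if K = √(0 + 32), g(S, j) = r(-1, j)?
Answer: -2909339/61 + 4*√2/61 ≈ -47694.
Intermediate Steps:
g(S, j) = 5
K = 4*√2 (K = √32 = 4*√2 ≈ 5.6569)
x(Z) = -2 + (-5 + 4*√2)/(-66 + Z) (x(Z) = -2 + ((0 - 1)*5 + 4*√2)/(Z - 66) = -2 + (-1*5 + 4*√2)/(-66 + Z) = -2 + (-5 + 4*√2)/(-66 + Z))
-47696 - x(g(-4, 2)) = -47696 - (127 - 2*5 + 4*√2)/(-66 + 5) = -47696 - (127 - 10 + 4*√2)/(-61) = -47696 - (-1)*(117 + 4*√2)/61 = -47696 - (-117/61 - 4*√2/61) = -47696 + (117/61 + 4*√2/61) = -2909339/61 + 4*√2/61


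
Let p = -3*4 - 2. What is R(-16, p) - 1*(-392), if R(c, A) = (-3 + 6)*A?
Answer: 350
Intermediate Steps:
p = -14 (p = -12 - 2 = -14)
R(c, A) = 3*A
R(-16, p) - 1*(-392) = 3*(-14) - 1*(-392) = -42 + 392 = 350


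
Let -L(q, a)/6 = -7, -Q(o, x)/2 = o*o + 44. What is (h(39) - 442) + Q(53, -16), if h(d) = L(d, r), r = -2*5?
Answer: -6106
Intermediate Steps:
Q(o, x) = -88 - 2*o² (Q(o, x) = -2*(o*o + 44) = -2*(o² + 44) = -2*(44 + o²) = -88 - 2*o²)
r = -10
L(q, a) = 42 (L(q, a) = -6*(-7) = 42)
h(d) = 42
(h(39) - 442) + Q(53, -16) = (42 - 442) + (-88 - 2*53²) = -400 + (-88 - 2*2809) = -400 + (-88 - 5618) = -400 - 5706 = -6106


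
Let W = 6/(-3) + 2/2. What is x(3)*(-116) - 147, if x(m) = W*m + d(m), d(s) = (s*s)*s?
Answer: -2931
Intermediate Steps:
W = -1 (W = 6*(-1/3) + 2*(1/2) = -2 + 1 = -1)
d(s) = s**3 (d(s) = s**2*s = s**3)
x(m) = m**3 - m (x(m) = -m + m**3 = m**3 - m)
x(3)*(-116) - 147 = (3**3 - 1*3)*(-116) - 147 = (27 - 3)*(-116) - 147 = 24*(-116) - 147 = -2784 - 147 = -2931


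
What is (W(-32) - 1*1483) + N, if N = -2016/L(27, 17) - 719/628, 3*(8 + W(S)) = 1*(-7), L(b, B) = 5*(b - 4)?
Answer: -327591799/216660 ≈ -1512.0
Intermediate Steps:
L(b, B) = -20 + 5*b (L(b, B) = 5*(-4 + b) = -20 + 5*b)
W(S) = -31/3 (W(S) = -8 + (1*(-7))/3 = -8 + (⅓)*(-7) = -8 - 7/3 = -31/3)
N = -1348733/72220 (N = -2016/(-20 + 5*27) - 719/628 = -2016/(-20 + 135) - 719*1/628 = -2016/115 - 719/628 = -1348733/72220 ≈ -18.675)
(W(-32) - 1*1483) + N = (-31/3 - 1*1483) - 1348733/72220 = (-31/3 - 1483) - 1348733/72220 = -4480/3 - 1348733/72220 = -327591799/216660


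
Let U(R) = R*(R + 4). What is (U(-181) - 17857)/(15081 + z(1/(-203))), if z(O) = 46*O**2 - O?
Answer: 292171810/310736589 ≈ 0.94026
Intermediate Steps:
z(O) = -O + 46*O**2
U(R) = R*(4 + R)
(U(-181) - 17857)/(15081 + z(1/(-203))) = (-181*(4 - 181) - 17857)/(15081 + (-1 + 46/(-203))/(-203)) = (-181*(-177) - 17857)/(15081 - (-1 + 46*(-1/203))/203) = (32037 - 17857)/(15081 - (-1 - 46/203)/203) = 14180/(15081 - 1/203*(-249/203)) = 14180/(15081 + 249/41209) = 14180/(621473178/41209) = 14180*(41209/621473178) = 292171810/310736589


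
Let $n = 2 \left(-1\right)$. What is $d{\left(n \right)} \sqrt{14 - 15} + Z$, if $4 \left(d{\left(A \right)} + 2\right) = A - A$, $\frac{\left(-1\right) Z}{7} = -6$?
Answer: $42 - 2 i \approx 42.0 - 2.0 i$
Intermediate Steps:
$Z = 42$ ($Z = \left(-7\right) \left(-6\right) = 42$)
$n = -2$
$d{\left(A \right)} = -2$ ($d{\left(A \right)} = -2 + \frac{A - A}{4} = -2 + \frac{1}{4} \cdot 0 = -2 + 0 = -2$)
$d{\left(n \right)} \sqrt{14 - 15} + Z = - 2 \sqrt{14 - 15} + 42 = - 2 \sqrt{-1} + 42 = - 2 i + 42 = 42 - 2 i$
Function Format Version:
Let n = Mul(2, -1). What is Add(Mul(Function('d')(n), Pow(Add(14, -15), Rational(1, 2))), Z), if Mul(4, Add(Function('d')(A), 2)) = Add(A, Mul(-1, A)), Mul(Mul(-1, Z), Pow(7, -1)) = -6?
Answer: Add(42, Mul(-2, I)) ≈ Add(42.000, Mul(-2.0000, I))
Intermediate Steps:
Z = 42 (Z = Mul(-7, -6) = 42)
n = -2
Function('d')(A) = -2 (Function('d')(A) = Add(-2, Mul(Rational(1, 4), Add(A, Mul(-1, A)))) = Add(-2, Mul(Rational(1, 4), 0)) = Add(-2, 0) = -2)
Add(Mul(Function('d')(n), Pow(Add(14, -15), Rational(1, 2))), Z) = Add(Mul(-2, Pow(Add(14, -15), Rational(1, 2))), 42) = Add(Mul(-2, Pow(-1, Rational(1, 2))), 42) = Add(Mul(-2, I), 42) = Add(42, Mul(-2, I))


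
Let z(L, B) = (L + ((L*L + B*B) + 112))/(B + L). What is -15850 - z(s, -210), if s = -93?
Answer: -4749782/303 ≈ -15676.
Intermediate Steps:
z(L, B) = (112 + L + B**2 + L**2)/(B + L) (z(L, B) = (L + ((L**2 + B**2) + 112))/(B + L) = (L + ((B**2 + L**2) + 112))/(B + L) = (L + (112 + B**2 + L**2))/(B + L) = (112 + L + B**2 + L**2)/(B + L))
-15850 - z(s, -210) = -15850 - (112 - 93 + (-210)**2 + (-93)**2)/(-210 - 93) = -15850 - (112 - 93 + 44100 + 8649)/(-303) = -15850 - (-1)*52768/303 = -15850 - 1*(-52768/303) = -15850 + 52768/303 = -4749782/303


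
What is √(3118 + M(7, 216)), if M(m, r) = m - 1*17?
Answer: 2*√777 ≈ 55.749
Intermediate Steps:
M(m, r) = -17 + m (M(m, r) = m - 17 = -17 + m)
√(3118 + M(7, 216)) = √(3118 + (-17 + 7)) = √(3118 - 10) = √3108 = 2*√777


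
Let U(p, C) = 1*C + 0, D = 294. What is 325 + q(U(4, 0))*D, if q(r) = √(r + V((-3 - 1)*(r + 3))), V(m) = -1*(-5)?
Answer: 325 + 294*√5 ≈ 982.40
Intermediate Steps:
U(p, C) = C (U(p, C) = C + 0 = C)
V(m) = 5
q(r) = √(5 + r) (q(r) = √(r + 5) = √(5 + r))
325 + q(U(4, 0))*D = 325 + √(5 + 0)*294 = 325 + √5*294 = 325 + 294*√5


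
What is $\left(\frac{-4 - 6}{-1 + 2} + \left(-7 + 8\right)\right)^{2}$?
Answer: $81$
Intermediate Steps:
$\left(\frac{-4 - 6}{-1 + 2} + \left(-7 + 8\right)\right)^{2} = \left(- \frac{10}{1} + 1\right)^{2} = \left(\left(-10\right) 1 + 1\right)^{2} = \left(-10 + 1\right)^{2} = \left(-9\right)^{2} = 81$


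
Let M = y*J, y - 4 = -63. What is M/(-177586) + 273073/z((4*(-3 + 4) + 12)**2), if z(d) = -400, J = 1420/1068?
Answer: -6473937038363/9483092400 ≈ -682.68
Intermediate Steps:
y = -59 (y = 4 - 63 = -59)
J = 355/267 (J = 1420*(1/1068) = 355/267 ≈ 1.3296)
M = -20945/267 (M = -59*355/267 = -20945/267 ≈ -78.446)
M/(-177586) + 273073/z((4*(-3 + 4) + 12)**2) = -20945/267/(-177586) + 273073/(-400) = -20945/267*(-1/177586) + 273073*(-1/400) = 20945/47415462 - 273073/400 = -6473937038363/9483092400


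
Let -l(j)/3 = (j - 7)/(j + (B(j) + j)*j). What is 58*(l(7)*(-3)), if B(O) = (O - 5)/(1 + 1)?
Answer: 0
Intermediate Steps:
B(O) = -5/2 + O/2 (B(O) = (-5 + O)/2 = (-5 + O)*(1/2) = -5/2 + O/2)
l(j) = -3*(-7 + j)/(j + j*(-5/2 + 3*j/2)) (l(j) = -3*(j - 7)/(j + ((-5/2 + j/2) + j)*j) = -3*(-7 + j)/(j + (-5/2 + 3*j/2)*j) = -3*(-7 + j)/(j + j*(-5/2 + 3*j/2)))
58*(l(7)*(-3)) = 58*((2*(7 - 1*7)/(7*(-1 + 7)))*(-3)) = 58*((2*(1/7)*(7 - 7)/6)*(-3)) = 58*((2*(1/7)*(1/6)*0)*(-3)) = 58*(0*(-3)) = 58*0 = 0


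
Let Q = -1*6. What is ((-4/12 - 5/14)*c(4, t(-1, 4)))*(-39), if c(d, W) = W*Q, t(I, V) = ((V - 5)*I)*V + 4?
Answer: -9048/7 ≈ -1292.6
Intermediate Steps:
Q = -6
t(I, V) = 4 + I*V*(-5 + V) (t(I, V) = ((-5 + V)*I)*V + 4 = (I*(-5 + V))*V + 4 = I*V*(-5 + V) + 4 = 4 + I*V*(-5 + V))
c(d, W) = -6*W (c(d, W) = W*(-6) = -6*W)
((-4/12 - 5/14)*c(4, t(-1, 4)))*(-39) = ((-4/12 - 5/14)*(-6*(4 - 1*4² - 5*(-1)*4)))*(-39) = ((-4*1/12 - 5*1/14)*(-6*(4 - 1*16 + 20)))*(-39) = ((-⅓ - 5/14)*(-6*(4 - 16 + 20)))*(-39) = -(-29)*8/7*(-39) = -29/42*(-48)*(-39) = (232/7)*(-39) = -9048/7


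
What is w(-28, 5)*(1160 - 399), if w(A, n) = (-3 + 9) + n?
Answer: 8371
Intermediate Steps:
w(A, n) = 6 + n
w(-28, 5)*(1160 - 399) = (6 + 5)*(1160 - 399) = 11*761 = 8371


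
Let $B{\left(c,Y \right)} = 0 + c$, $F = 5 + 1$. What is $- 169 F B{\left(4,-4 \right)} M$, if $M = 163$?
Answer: $-661128$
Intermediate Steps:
$F = 6$
$B{\left(c,Y \right)} = c$
$- 169 F B{\left(4,-4 \right)} M = \left(-169\right) 6 \cdot 4 \cdot 163 = \left(-1014\right) 652 = -661128$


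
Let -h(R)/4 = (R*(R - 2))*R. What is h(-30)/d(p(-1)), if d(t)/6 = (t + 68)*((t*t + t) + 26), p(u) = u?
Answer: 9600/871 ≈ 11.022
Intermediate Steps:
d(t) = 6*(68 + t)*(26 + t + t²) (d(t) = 6*((t + 68)*((t*t + t) + 26)) = 6*((68 + t)*((t² + t) + 26)) = 6*((68 + t)*((t + t²) + 26)) = 6*((68 + t)*(26 + t + t²)) = 6*(68 + t)*(26 + t + t²))
h(R) = -4*R²*(-2 + R) (h(R) = -4*R*(R - 2)*R = -4*R*(-2 + R)*R = -4*R²*(-2 + R))
h(-30)/d(p(-1)) = (4*(-30)²*(2 - 1*(-30)))/(10608 + 6*(-1)³ + 414*(-1)² + 564*(-1)) = (4*900*(2 + 30))/(10608 + 6*(-1) + 414*1 - 564) = (4*900*32)/(10608 - 6 + 414 - 564) = 115200/10452 = 115200*(1/10452) = 9600/871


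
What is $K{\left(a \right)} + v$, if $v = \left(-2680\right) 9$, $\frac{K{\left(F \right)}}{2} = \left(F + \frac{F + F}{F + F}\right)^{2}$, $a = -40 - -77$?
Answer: $-21232$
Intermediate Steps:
$a = 37$ ($a = -40 + 77 = 37$)
$K{\left(F \right)} = 2 \left(1 + F\right)^{2}$ ($K{\left(F \right)} = 2 \left(F + \frac{F + F}{F + F}\right)^{2} = 2 \left(F + \frac{2 F}{2 F}\right)^{2} = 2 \left(F + 2 F \frac{1}{2 F}\right)^{2} = 2 \left(F + 1\right)^{2} = 2 \left(1 + F\right)^{2}$)
$v = -24120$
$K{\left(a \right)} + v = 2 \left(1 + 37\right)^{2} - 24120 = 2 \cdot 38^{2} - 24120 = 2 \cdot 1444 - 24120 = 2888 - 24120 = -21232$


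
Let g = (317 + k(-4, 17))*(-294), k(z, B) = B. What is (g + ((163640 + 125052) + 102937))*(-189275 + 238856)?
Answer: 14548701573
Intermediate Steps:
g = -98196 (g = (317 + 17)*(-294) = 334*(-294) = -98196)
(g + ((163640 + 125052) + 102937))*(-189275 + 238856) = (-98196 + ((163640 + 125052) + 102937))*(-189275 + 238856) = (-98196 + (288692 + 102937))*49581 = (-98196 + 391629)*49581 = 293433*49581 = 14548701573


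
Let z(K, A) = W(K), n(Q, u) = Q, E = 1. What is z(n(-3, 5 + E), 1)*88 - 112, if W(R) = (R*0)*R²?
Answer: -112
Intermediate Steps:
W(R) = 0 (W(R) = 0*R² = 0)
z(K, A) = 0
z(n(-3, 5 + E), 1)*88 - 112 = 0*88 - 112 = 0 - 112 = -112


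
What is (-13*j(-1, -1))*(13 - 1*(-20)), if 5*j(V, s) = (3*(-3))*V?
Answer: -3861/5 ≈ -772.20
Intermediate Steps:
j(V, s) = -9*V/5 (j(V, s) = ((3*(-3))*V)/5 = (-9*V)/5 = -9*V/5)
(-13*j(-1, -1))*(13 - 1*(-20)) = (-(-117)*(-1)/5)*(13 - 1*(-20)) = (-13*9/5)*(13 + 20) = -117/5*33 = -3861/5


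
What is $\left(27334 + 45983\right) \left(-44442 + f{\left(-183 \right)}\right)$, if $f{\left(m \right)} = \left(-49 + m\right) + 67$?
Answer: $-3270451419$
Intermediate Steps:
$f{\left(m \right)} = 18 + m$
$\left(27334 + 45983\right) \left(-44442 + f{\left(-183 \right)}\right) = \left(27334 + 45983\right) \left(-44442 + \left(18 - 183\right)\right) = 73317 \left(-44442 - 165\right) = 73317 \left(-44607\right) = -3270451419$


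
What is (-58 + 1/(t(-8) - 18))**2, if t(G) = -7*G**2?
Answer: 730566841/217156 ≈ 3364.3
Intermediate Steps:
(-58 + 1/(t(-8) - 18))**2 = (-58 + 1/(-7*(-8)**2 - 18))**2 = (-58 + 1/(-7*64 - 18))**2 = (-58 + 1/(-448 - 18))**2 = (-58 + 1/(-466))**2 = (-58 - 1/466)**2 = (-27029/466)**2 = 730566841/217156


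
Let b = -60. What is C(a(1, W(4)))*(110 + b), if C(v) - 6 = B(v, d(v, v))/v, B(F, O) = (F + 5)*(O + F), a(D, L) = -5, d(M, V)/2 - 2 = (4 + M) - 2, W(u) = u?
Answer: 300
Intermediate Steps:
d(M, V) = 8 + 2*M (d(M, V) = 4 + 2*((4 + M) - 2) = 4 + 2*(2 + M) = 4 + (4 + 2*M) = 8 + 2*M)
B(F, O) = (5 + F)*(F + O)
C(v) = 6 + (40 + v² + 15*v + v*(8 + 2*v))/v (C(v) = 6 + (v² + 5*v + 5*(8 + 2*v) + v*(8 + 2*v))/v = 6 + (v² + 5*v + (40 + 10*v) + v*(8 + 2*v))/v = 6 + (40 + v² + 15*v + v*(8 + 2*v))/v)
C(a(1, W(4)))*(110 + b) = (29 + 3*(-5) + 40/(-5))*(110 - 60) = (29 - 15 + 40*(-⅕))*50 = (29 - 15 - 8)*50 = 6*50 = 300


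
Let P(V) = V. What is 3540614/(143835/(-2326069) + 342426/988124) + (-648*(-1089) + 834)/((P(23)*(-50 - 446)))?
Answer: 23209189893075290674637/1866290869759608 ≈ 1.2436e+7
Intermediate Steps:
3540614/(143835/(-2326069) + 342426/988124) + (-648*(-1089) + 834)/((P(23)*(-50 - 446))) = 3540614/(143835/(-2326069) + 342426/988124) + (-648*(-1089) + 834)/((23*(-50 - 446))) = 3540614/(143835*(-1/2326069) + 342426*(1/988124)) + (705672 + 834)/((23*(-496))) = 3540614/(-143835/2326069 + 171213/494062) + 706506/(-11408) = 3540614/(327189843927/1149222302278) + 706506*(-1/11408) = 3540614*(1149222302278/327189843927) - 353253/5704 = 4068952572557718692/327189843927 - 353253/5704 = 23209189893075290674637/1866290869759608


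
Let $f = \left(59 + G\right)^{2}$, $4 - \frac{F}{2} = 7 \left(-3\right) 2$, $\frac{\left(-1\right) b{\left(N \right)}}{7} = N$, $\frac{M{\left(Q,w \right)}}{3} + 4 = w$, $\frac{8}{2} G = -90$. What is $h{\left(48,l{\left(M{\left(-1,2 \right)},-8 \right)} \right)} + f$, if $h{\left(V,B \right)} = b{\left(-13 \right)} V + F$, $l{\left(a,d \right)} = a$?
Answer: $\frac{23169}{4} \approx 5792.3$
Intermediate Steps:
$G = - \frac{45}{2}$ ($G = \frac{1}{4} \left(-90\right) = - \frac{45}{2} \approx -22.5$)
$M{\left(Q,w \right)} = -12 + 3 w$
$b{\left(N \right)} = - 7 N$
$F = 92$ ($F = 8 - 2 \cdot 7 \left(-3\right) 2 = 8 - 2 \left(\left(-21\right) 2\right) = 8 - -84 = 8 + 84 = 92$)
$h{\left(V,B \right)} = 92 + 91 V$ ($h{\left(V,B \right)} = \left(-7\right) \left(-13\right) V + 92 = 91 V + 92 = 92 + 91 V$)
$f = \frac{5329}{4}$ ($f = \left(59 - \frac{45}{2}\right)^{2} = \left(\frac{73}{2}\right)^{2} = \frac{5329}{4} \approx 1332.3$)
$h{\left(48,l{\left(M{\left(-1,2 \right)},-8 \right)} \right)} + f = \left(92 + 91 \cdot 48\right) + \frac{5329}{4} = \left(92 + 4368\right) + \frac{5329}{4} = 4460 + \frac{5329}{4} = \frac{23169}{4}$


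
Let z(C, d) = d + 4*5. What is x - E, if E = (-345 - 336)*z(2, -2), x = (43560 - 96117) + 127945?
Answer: 87646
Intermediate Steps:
x = 75388 (x = -52557 + 127945 = 75388)
z(C, d) = 20 + d (z(C, d) = d + 20 = 20 + d)
E = -12258 (E = (-345 - 336)*(20 - 2) = -681*18 = -12258)
x - E = 75388 - 1*(-12258) = 75388 + 12258 = 87646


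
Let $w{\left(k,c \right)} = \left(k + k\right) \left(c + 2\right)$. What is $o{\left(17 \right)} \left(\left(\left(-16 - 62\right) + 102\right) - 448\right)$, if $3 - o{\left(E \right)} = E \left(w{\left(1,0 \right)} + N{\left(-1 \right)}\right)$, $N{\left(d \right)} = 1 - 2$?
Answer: $20352$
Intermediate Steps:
$N{\left(d \right)} = -1$
$w{\left(k,c \right)} = 2 k \left(2 + c\right)$
$o{\left(E \right)} = 3 - 3 E$ ($o{\left(E \right)} = 3 - E \left(2 \cdot 1 \left(2 + 0\right) - 1\right) = 3 - E \left(2 \cdot 1 \cdot 2 - 1\right) = 3 - E \left(4 - 1\right) = 3 - E 3 = 3 - 3 E$)
$o{\left(17 \right)} \left(\left(\left(-16 - 62\right) + 102\right) - 448\right) = \left(3 - 51\right) \left(\left(\left(-16 - 62\right) + 102\right) - 448\right) = \left(3 - 51\right) \left(\left(-78 + 102\right) - 448\right) = - 48 \left(24 - 448\right) = \left(-48\right) \left(-424\right) = 20352$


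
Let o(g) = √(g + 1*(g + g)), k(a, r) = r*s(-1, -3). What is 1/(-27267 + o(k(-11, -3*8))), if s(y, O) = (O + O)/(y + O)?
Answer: -9089/247829799 - 2*I*√3/247829799 ≈ -3.6674e-5 - 1.3978e-8*I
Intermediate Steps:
s(y, O) = 2*O/(O + y) (s(y, O) = (2*O)/(O + y) = 2*O/(O + y))
k(a, r) = 3*r/2 (k(a, r) = r*(2*(-3)/(-3 - 1)) = r*(2*(-3)/(-4)) = r*(2*(-3)*(-¼)) = r*(3/2) = 3*r/2)
o(g) = √3*√g (o(g) = √(g + 1*(2*g)) = √(g + 2*g) = √(3*g) = √3*√g)
1/(-27267 + o(k(-11, -3*8))) = 1/(-27267 + √3*√(3*(-3*8)/2)) = 1/(-27267 + √3*√((3/2)*(-24))) = 1/(-27267 + √3*√(-36)) = 1/(-27267 + √3*(6*I)) = 1/(-27267 + 6*I*√3)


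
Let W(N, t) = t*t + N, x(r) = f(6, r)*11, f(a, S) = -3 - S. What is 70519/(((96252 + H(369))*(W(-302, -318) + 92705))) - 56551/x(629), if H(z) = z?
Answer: 96130432792655/11817624072744 ≈ 8.1345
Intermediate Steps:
x(r) = -33 - 11*r (x(r) = (-3 - r)*11 = -33 - 11*r)
W(N, t) = N + t² (W(N, t) = t² + N = N + t²)
70519/(((96252 + H(369))*(W(-302, -318) + 92705))) - 56551/x(629) = 70519/(((96252 + 369)*((-302 + (-318)²) + 92705))) - 56551/(-33 - 11*629) = 70519/((96621*((-302 + 101124) + 92705))) - 56551/(-33 - 6919) = 70519/((96621*(100822 + 92705))) - 56551/(-6952) = 70519/((96621*193527)) - 56551*(-1/6952) = 70519/18698772267 + 5141/632 = 96130432792655/11817624072744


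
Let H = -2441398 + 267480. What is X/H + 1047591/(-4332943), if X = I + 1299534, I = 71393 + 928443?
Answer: -360012237572/277043022961 ≈ -1.2995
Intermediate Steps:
I = 999836
H = -2173918
X = 2299370 (X = 999836 + 1299534 = 2299370)
X/H + 1047591/(-4332943) = 2299370/(-2173918) + 1047591/(-4332943) = 2299370*(-1/2173918) + 1047591*(-1/4332943) = -1149685/1086959 - 61623/254879 = -360012237572/277043022961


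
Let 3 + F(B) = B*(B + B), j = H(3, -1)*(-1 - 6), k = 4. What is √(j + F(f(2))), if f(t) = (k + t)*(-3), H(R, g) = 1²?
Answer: √638 ≈ 25.259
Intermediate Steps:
H(R, g) = 1
f(t) = -12 - 3*t (f(t) = (4 + t)*(-3) = -12 - 3*t)
j = -7 (j = 1*(-1 - 6) = 1*(-7) = -7)
F(B) = -3 + 2*B² (F(B) = -3 + B*(B + B) = -3 + B*(2*B) = -3 + 2*B²)
√(j + F(f(2))) = √(-7 + (-3 + 2*(-12 - 3*2)²)) = √(-7 + (-3 + 2*(-12 - 6)²)) = √(-7 + (-3 + 2*(-18)²)) = √(-7 + (-3 + 2*324)) = √(-7 + (-3 + 648)) = √(-7 + 645) = √638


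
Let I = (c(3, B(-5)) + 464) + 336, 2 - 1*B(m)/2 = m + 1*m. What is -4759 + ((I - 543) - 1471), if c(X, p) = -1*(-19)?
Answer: -5954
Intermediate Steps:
B(m) = 4 - 4*m (B(m) = 4 - 2*(m + 1*m) = 4 - 2*(m + m) = 4 - 4*m)
c(X, p) = 19
I = 819 (I = (19 + 464) + 336 = 483 + 336 = 819)
-4759 + ((I - 543) - 1471) = -4759 + ((819 - 543) - 1471) = -4759 + (276 - 1471) = -4759 - 1195 = -5954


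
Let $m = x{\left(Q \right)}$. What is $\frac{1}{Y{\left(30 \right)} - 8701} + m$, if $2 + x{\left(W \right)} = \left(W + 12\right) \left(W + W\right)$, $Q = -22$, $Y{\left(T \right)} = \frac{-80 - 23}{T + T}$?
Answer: $\frac{228707334}{522163} \approx 438.0$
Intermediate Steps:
$Y{\left(T \right)} = - \frac{103}{2 T}$
$x{\left(W \right)} = -2 + 2 W \left(12 + W\right)$ ($x{\left(W \right)} = -2 + \left(W + 12\right) \left(W + W\right) = -2 + \left(12 + W\right) 2 W = -2 + 2 W \left(12 + W\right)$)
$m = 438$ ($m = -2 + 2 \left(-22\right)^{2} + 24 \left(-22\right) = -2 + 2 \cdot 484 - 528 = -2 + 968 - 528 = 438$)
$\frac{1}{Y{\left(30 \right)} - 8701} + m = \frac{1}{- \frac{103}{2 \cdot 30} - 8701} + 438 = \frac{1}{\left(- \frac{103}{2}\right) \frac{1}{30} - 8701} + 438 = \frac{1}{- \frac{103}{60} - 8701} + 438 = \frac{1}{- \frac{522163}{60}} + 438 = - \frac{60}{522163} + 438 = \frac{228707334}{522163}$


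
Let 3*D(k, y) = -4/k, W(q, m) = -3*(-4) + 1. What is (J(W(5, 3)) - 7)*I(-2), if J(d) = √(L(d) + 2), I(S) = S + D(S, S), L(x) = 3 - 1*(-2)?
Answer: 28/3 - 4*√7/3 ≈ 5.8057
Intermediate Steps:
W(q, m) = 13 (W(q, m) = 12 + 1 = 13)
L(x) = 5 (L(x) = 3 + 2 = 5)
D(k, y) = -4/(3*k) (D(k, y) = (-4/k)/3 = -4/(3*k))
I(S) = S - 4/(3*S)
J(d) = √7 (J(d) = √(5 + 2) = √7)
(J(W(5, 3)) - 7)*I(-2) = (√7 - 7)*(-2 - 4/3/(-2)) = (-7 + √7)*(-2 - 4/3*(-½)) = (-7 + √7)*(-2 + ⅔) = (-7 + √7)*(-4/3) = 28/3 - 4*√7/3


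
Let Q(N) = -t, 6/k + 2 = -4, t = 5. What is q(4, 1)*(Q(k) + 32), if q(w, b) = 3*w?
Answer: 324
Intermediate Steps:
k = -1 (k = 6/(-2 - 4) = 6/(-6) = 6*(-⅙) = -1)
Q(N) = -5 (Q(N) = -1*5 = -5)
q(4, 1)*(Q(k) + 32) = (3*4)*(-5 + 32) = 12*27 = 324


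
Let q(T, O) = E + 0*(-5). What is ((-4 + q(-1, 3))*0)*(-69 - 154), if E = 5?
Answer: 0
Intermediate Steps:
q(T, O) = 5 (q(T, O) = 5 + 0*(-5) = 5 + 0 = 5)
((-4 + q(-1, 3))*0)*(-69 - 154) = ((-4 + 5)*0)*(-69 - 154) = (1*0)*(-223) = 0*(-223) = 0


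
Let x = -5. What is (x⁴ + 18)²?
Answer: 413449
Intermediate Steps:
(x⁴ + 18)² = ((-5)⁴ + 18)² = (625 + 18)² = 643² = 413449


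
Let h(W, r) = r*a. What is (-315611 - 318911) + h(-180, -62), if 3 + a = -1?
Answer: -634274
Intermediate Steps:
a = -4 (a = -3 - 1 = -4)
h(W, r) = -4*r (h(W, r) = r*(-4) = -4*r)
(-315611 - 318911) + h(-180, -62) = (-315611 - 318911) - 4*(-62) = -634522 + 248 = -634274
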